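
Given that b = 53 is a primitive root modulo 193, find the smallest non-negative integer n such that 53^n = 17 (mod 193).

155

Baby-step giant-step with m = ceil(sqrt(192)) = 14.
Baby table (53^j mod 193 for j=0..13):
  0:1  1:53  2:107  3:74  4:62  5:5  6:72  7:149
  8:177  9:117  10:25  11:167  12:166  13:113
Giant step factor: 53^(-14) ≡ 161 (mod 193).
Scan 17·161^i mod 193 for i = 0, 1, …:
  i=0: 17   i=1: 35   i=2: 38   i=3: 135
  i=4: 119   i=5: 52   i=6: 73   i=7: 173
  i=8: 61   i=9: 171   i=10: 125   i=11: 53
Match at i=11, j=1: n = 11·14 + 1 = 155.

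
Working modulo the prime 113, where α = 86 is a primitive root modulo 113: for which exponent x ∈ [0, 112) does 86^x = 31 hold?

54

Baby-step giant-step with m = ceil(sqrt(112)) = 11.
Baby table (86^j mod 113 for j=0..10):
  0:1  1:86  2:51  3:92  4:2  5:59  6:102  7:71
  8:4  9:5  10:91
Giant step factor: 86^(-11) ≡ 39 (mod 113).
Scan 31·39^i mod 113 for i = 0, 1, …:
  i=0: 31   i=1: 79   i=2: 30   i=3: 40
  i=4: 91
Match at i=4, j=10: x = 4·11 + 10 = 54.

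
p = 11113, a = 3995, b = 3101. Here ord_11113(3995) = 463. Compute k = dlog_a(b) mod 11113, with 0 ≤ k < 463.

432

Baby-step giant-step with m = ceil(sqrt(463)) = 22.
Baby table (3995^j mod 11113 for j=0..21):
  0:1  1:3995  2:1757  3:6912  4:8748  5:8988  6:957  7:343
  8:3386  9:2549  10:3747  11:54  12:4583  13:5974  14:6519  15:5646
  16:7493  17:7226  18:7409  19:5036  20:4290  21:2304
Giant step factor: 3995^(-22) ≡ 3106 (mod 11113).
Scan 3101·3106^i mod 11113 for i = 0, 1, …:
  i=0: 3101   i=1: 7848   i=2: 5079   i=3: 6027
  i=4: 5570   i=5: 8592   i=6: 4439   i=7: 7414
  i=8: 1748   i=9: 6144     …   i=18: 6174
  i=19: 6519
Match at i=19, j=14: k = 19·22 + 14 = 432.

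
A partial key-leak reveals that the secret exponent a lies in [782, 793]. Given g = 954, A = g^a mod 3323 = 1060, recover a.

787

Compute 954^782 mod 3323 = 361, then multiply by 954 repeatedly:
  954^782=361  954^783=2125  954^784=220  954^785=531  954^786=1478
  954^787=1060
Found 1060 at exponent 787.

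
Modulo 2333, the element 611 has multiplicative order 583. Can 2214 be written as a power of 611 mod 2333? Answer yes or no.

yes

2214 ∈ ⟨611⟩ iff 2214^583 ≡ 1 (mod 2333), since |⟨611⟩| = 583.
2214^583 mod 2333 = 1.
Since 1 = 1, 2214 lies in the subgroup.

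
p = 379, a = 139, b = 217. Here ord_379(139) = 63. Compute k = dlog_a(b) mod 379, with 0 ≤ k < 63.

51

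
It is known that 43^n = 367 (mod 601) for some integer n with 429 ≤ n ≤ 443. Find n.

Compute 43^429 mod 601 = 330, then multiply by 43 repeatedly:
  43^429=330  43^430=367
Found 367 at exponent 430.

430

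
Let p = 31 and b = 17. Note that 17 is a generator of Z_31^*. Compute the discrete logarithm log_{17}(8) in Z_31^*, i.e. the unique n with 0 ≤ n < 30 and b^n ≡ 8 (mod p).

Successive powers of 17 modulo 31:
  17^0=1  17^1=17  17^2=10  17^3=15  17^4=7  17^5=26
  17^6=8
So 17^6 ≡ 8 (mod 31), giving n = 6.

6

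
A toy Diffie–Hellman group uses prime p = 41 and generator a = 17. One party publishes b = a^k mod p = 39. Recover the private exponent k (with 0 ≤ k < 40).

Successive powers of 17 modulo 41:
  17^0=1  17^1=17  17^2=2  17^3=34  17^4=4  17^5=27
  17^6=8  17^7=13  17^8=16  17^9=26  17^10=32  17^11=11
  17^12=23  17^13=22  17^14=5  17^15=3  17^16=10  17^17=6
  17^18=20  17^19=12  17^20=40  17^21=24  17^22=39
So 17^22 ≡ 39 (mod 41), giving k = 22.

22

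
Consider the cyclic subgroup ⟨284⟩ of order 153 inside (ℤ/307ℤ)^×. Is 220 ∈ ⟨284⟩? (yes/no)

220 ∈ ⟨284⟩ iff 220^153 ≡ 1 (mod 307), since |⟨284⟩| = 153.
220^153 mod 307 = 306.
Since 306 ≠ 1, 220 does not lie in the subgroup.

no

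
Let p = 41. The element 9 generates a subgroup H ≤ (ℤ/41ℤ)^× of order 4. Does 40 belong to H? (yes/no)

yes

⟨9⟩ has order 4; its elements mod 41 are {1, 9, 32, 40}.
40 is in this set.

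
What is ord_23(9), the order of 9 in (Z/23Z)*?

The order of 9 must divide p − 1 = 22 = 2 · 11.
Divisors: 1, 2, 11, 22.
Check each in increasing order: 9^1 ≡ 9;  9^2 ≡ 12;  9^11 ≡ 1.
Smallest exponent giving 1 is 11.

11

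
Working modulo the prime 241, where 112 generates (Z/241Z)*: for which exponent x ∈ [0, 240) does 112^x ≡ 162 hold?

198

Baby-step giant-step with m = ceil(sqrt(240)) = 16.
Baby table (112^j mod 241 for j=0..15):
  0:1  1:112  2:12  3:139  4:144  5:222  6:41  7:13
  8:10  9:156  10:120  11:185  12:235  13:51  14:169  15:130
Giant step factor: 112^(-16) ≡ 94 (mod 241).
Scan 162·94^i mod 241 for i = 0, 1, …:
  i=0: 162   i=1: 45   i=2: 133   i=3: 211
  i=4: 72   i=5: 20   i=6: 193   i=7: 67
  i=8: 32   i=9: 116   i=10: 59   i=11: 3
  i=12: 41
Match at i=12, j=6: x = 12·16 + 6 = 198.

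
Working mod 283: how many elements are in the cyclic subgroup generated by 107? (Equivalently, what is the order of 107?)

The order of 107 must divide p − 1 = 282 = 2 · 3 · 47.
Divisors: 1, 2, 3, 6, 47, 94, 141, 282.
Check each in increasing order: 107^1 ≡ 107;  107^2 ≡ 129;  107^3 ≡ 219;  107^6 ≡ 134;  107^47 ≡ 45;  107^94 ≡ 44;  107^141 ≡ 282;  107^282 ≡ 1.
Smallest exponent giving 1 is 282.

282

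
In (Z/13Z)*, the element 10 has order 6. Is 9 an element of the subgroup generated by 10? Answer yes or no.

9 ∈ ⟨10⟩ iff 9^6 ≡ 1 (mod 13), since |⟨10⟩| = 6.
9^6 mod 13 = 1.
Since 1 = 1, 9 lies in the subgroup.

yes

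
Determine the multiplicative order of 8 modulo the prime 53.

52

The order of 8 must divide p − 1 = 52 = 2^2 · 13.
Divisors: 1, 2, 4, 13, 26, 52.
Check each in increasing order: 8^1 ≡ 8;  8^2 ≡ 11;  8^4 ≡ 15;  8^13 ≡ 23;  8^26 ≡ 52;  8^52 ≡ 1.
Smallest exponent giving 1 is 52.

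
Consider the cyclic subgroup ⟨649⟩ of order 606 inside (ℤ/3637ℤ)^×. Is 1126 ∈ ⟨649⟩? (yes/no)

1126 ∈ ⟨649⟩ iff 1126^606 ≡ 1 (mod 3637), since |⟨649⟩| = 606.
1126^606 mod 3637 = 1.
Since 1 = 1, 1126 lies in the subgroup.

yes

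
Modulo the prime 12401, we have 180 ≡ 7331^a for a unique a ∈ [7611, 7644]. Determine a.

7634

Compute 7331^7611 mod 12401 = 6106, then multiply by 7331 repeatedly:
  7331^7611=6106  7331^7612=7877  7331^7613=7231  7331^7614=8587  7331^7615=3821
  7331^7616=10293  7331^7617=10299  7331^7618=4681  7331^7619=2844  7331^7620=3283
  7331^7621=9733  7331^7622=9670  7331^7623=6654  7331^7624=7341  7331^7625=8932
  7331^7626=3212  7331^7627=10074  7331^7628=4539  7331^7629=3526  7331^7630=5422
  7331^7631=3477  7331^7632=5832  7331^7633=8145  7331^7634=180
Found 180 at exponent 7634.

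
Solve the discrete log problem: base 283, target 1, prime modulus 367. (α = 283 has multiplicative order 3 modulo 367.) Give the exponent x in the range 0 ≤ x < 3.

0

Successive powers of 283 modulo 367:
  283^0=1
So 283^0 ≡ 1 (mod 367), giving x = 0.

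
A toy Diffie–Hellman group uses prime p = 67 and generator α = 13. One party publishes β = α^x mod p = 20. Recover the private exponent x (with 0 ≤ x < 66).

53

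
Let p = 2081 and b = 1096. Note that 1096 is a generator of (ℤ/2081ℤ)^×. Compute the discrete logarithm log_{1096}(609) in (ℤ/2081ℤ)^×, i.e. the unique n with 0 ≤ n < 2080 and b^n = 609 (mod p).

1937

Baby-step giant-step with m = ceil(sqrt(2080)) = 46.
Baby table (1096^j mod 2081 for j=0..45):
  0:1  1:1096  2:479  3:572  4:531  5:1377  6:467  7:1987
  8:1026  9:756  10:338  11:30  12:1665  13:1884  14:512  15:1363
  16:1771  17:1524  18:1342  19:1646  20:1870  21:1816  22:900  23:6
  24:333  25:793  26:1351  27:1105  28:2019  29:721  30:1517  31:1994
  32:374  33:2028  34:180  35:1666  36:899  37:991  38:1935  39:221
  40:820  41:1809  42:1552  43:815  44:491  45:1238
Giant step factor: 1096^(-46) ≡ 1792 (mod 2081).
Scan 609·1792^i mod 2081 for i = 0, 1, …:
  i=0: 609   i=1: 884   i=2: 487   i=3: 765
  i=4: 1582   i=5: 622   i=6: 1289   i=7: 2059
  i=8: 115   i=9: 61     …   i=41: 1709
  i=42: 1377
Match at i=42, j=5: n = 42·46 + 5 = 1937.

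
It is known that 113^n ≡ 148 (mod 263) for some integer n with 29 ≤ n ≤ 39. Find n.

38

Compute 113^29 mod 263 = 194, then multiply by 113 repeatedly:
  113^29=194  113^30=93  113^31=252  113^32=72  113^33=246
  113^34=183  113^35=165  113^36=235  113^37=255  113^38=148
Found 148 at exponent 38.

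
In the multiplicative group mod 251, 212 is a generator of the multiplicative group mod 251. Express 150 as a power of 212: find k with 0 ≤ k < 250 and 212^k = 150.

7

Successive powers of 212 modulo 251:
  212^0=1  212^1=212  212^2=15  212^3=168  212^4=225  212^5=10
  212^6=112  212^7=150
So 212^7 ≡ 150 (mod 251), giving k = 7.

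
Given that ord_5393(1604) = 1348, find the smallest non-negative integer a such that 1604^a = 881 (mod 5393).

Baby-step giant-step with m = ceil(sqrt(1348)) = 37.
Baby table (1604^j mod 5393 for j=0..36):
  0:1  1:1604  2:355  3:3155  4:1986  5:3674  6:3940  7:4557
  8:1913  9:5228  10:4990  11:748  12:2546  13:1283  14:3199  15:2453
  16:3115  17:2542  18:260  19:1779  20:619  21:564  22:4025  23:679
  24:5123  25:3753  26:1224  27:244  28:3080  29:332  30:4014  31:4607
  32:1218  33:1406  34:950  35:2974  36:2884
Giant step factor: 1604^(-37) ≡ 493 (mod 5393).
Scan 881·493^i mod 5393 for i = 0, 1, …:
  i=0: 881   i=1: 2893   i=2: 2497   i=3: 1417
  i=4: 2884
Match at i=4, j=36: a = 4·37 + 36 = 184.

184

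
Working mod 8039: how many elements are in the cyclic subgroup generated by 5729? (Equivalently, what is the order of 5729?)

The order of 5729 must divide p − 1 = 8038 = 2 · 4019.
Divisors: 1, 2, 4019, 8038.
Check each in increasing order: 5729^1 ≡ 5729;  5729^2 ≡ 6243;  5729^4019 ≡ 1.
Smallest exponent giving 1 is 4019.

4019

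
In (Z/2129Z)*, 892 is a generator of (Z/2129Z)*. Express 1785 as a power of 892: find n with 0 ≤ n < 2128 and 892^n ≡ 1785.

911

Baby-step giant-step with m = ceil(sqrt(2128)) = 47.
Baby table (892^j mod 2129 for j=0..46):
  0:1  1:892  2:1547  3:332  4:213  5:515  6:1645  7:459
  8:660  9:1116  10:1229  11:1962  12:66  13:1389  14:2039  15:622
  16:1284  17:2055  18:2120  19:488  20:980  21:1270  22:212  23:1752
  24:98  25:127  26:447  27:601  28:1713  29:1503  30:1535  31:273
  32:810  33:789  34:1218  35:666  36:81  37:1995  38:1825  39:1344
  40:221  41:1264  42:1247  43:986  44:235  45:978  46:1615
Giant step factor: 892^(-47) ≡ 1261 (mod 2129).
Scan 1785·1261^i mod 2129 for i = 0, 1, …:
  i=0: 1785   i=1: 532   i=2: 217   i=3: 1125
  i=4: 711   i=5: 262   i=6: 387   i=7: 466
  i=8: 22   i=9: 65     …   i=18: 390
  i=19: 2120
Match at i=19, j=18: n = 19·47 + 18 = 911.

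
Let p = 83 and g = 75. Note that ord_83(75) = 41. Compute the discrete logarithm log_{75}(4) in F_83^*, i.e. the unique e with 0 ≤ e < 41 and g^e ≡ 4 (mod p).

Successive powers of 75 modulo 83:
  75^0=1  75^1=75  75^2=64  75^3=69  75^4=29  75^5=17
  75^6=30  75^7=9  75^8=11  75^9=78  75^10=40  75^11=12
  75^12=70  75^13=21  75^14=81  75^15=16  75^16=38  75^17=28
  75^18=25  75^19=49  75^20=23  75^21=65  75^22=61  75^23=10
  75^24=3  75^25=59  75^26=26  75^27=41  75^28=4
So 75^28 ≡ 4 (mod 83), giving e = 28.

28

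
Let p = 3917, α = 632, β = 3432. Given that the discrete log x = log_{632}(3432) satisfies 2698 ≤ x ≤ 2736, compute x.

Compute 632^2698 mod 3917 = 2319, then multiply by 632 repeatedly:
  632^2698=2319  632^2699=650  632^2700=3432
Found 3432 at exponent 2700.

2700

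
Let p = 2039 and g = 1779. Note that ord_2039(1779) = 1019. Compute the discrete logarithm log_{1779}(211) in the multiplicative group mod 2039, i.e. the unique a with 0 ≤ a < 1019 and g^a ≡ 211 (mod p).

488

Baby-step giant-step with m = ceil(sqrt(1019)) = 32.
Baby table (1779^j mod 2039 for j=0..31):
  0:1  1:1779  2:313  3:180  4:97  5:1287  6:1815  7:1148
  8:1253  9:460  10:701  11:1250  12:1240  13:1801  14:710  15:949
  16:2018  17:1382  18:1583  19:298  20:2  21:1519  22:626  23:360
  24:194  25:535  26:1591  27:257  28:467  29:920  30:1402  31:461
Giant step factor: 1779^(-32) ≡ 823 (mod 2039).
Scan 211·823^i mod 2039 for i = 0, 1, …:
  i=0: 211   i=1: 338   i=2: 870   i=3: 321
  i=4: 1152   i=5: 2000   i=6: 527   i=7: 1453
  i=8: 965   i=9: 1024     …   i=14: 4
  i=15: 1253
Match at i=15, j=8: a = 15·32 + 8 = 488.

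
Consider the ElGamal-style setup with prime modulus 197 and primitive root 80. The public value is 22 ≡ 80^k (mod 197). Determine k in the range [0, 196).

Baby-step giant-step with m = ceil(sqrt(196)) = 14.
Baby table (80^j mod 197 for j=0..13):
  0:1  1:80  2:96  3:194  4:154  5:106  6:9  7:129
  8:76  9:170  10:7  11:166  12:81  13:176
Giant step factor: 80^(-14) ≡ 161 (mod 197).
Scan 22·161^i mod 197 for i = 0, 1, …:
  i=0: 22   i=1: 193   i=2: 144   i=3: 135
  i=4: 65   i=5: 24   i=6: 121   i=7: 175
  i=8: 4   i=9: 53   i=10: 62   i=11: 132
  i=12: 173   i=13: 76
Match at i=13, j=8: k = 13·14 + 8 = 190.

190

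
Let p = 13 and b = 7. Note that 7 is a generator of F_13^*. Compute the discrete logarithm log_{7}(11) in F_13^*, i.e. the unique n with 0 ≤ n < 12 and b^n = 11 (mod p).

Successive powers of 7 modulo 13:
  7^0=1  7^1=7  7^2=10  7^3=5  7^4=9  7^5=11
So 7^5 ≡ 11 (mod 13), giving n = 5.

5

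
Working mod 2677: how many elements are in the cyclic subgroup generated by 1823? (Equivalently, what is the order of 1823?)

The order of 1823 must divide p − 1 = 2676 = 2^2 · 3 · 223.
Divisors: 1, 2, 3, 4, 6, 12, 223, 446, 669, 892, 1338, 2676.
Check each in increasing order: 1823^1 ≡ 1823;  1823^2 ≡ 1172;  1823^3 ≡ 310;  1823^4 ≡ 283;  1823^6 ≡ 2405;  1823^12 ≡ 1705;  1823^223 ≡ 2127;  1823^446 ≡ 2676;  1823^669 ≡ 550;  1823^892 ≡ 1.
Smallest exponent giving 1 is 892.

892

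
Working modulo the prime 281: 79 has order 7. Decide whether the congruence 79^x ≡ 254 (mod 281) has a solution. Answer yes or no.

254 ∈ ⟨79⟩ iff 254^7 ≡ 1 (mod 281), since |⟨79⟩| = 7.
254^7 mod 281 = 214.
Since 214 ≠ 1, 254 does not lie in the subgroup.

no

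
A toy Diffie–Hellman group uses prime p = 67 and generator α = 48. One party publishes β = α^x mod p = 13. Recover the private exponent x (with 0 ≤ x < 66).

Successive powers of 48 modulo 67:
  48^0=1  48^1=48  48^2=26  48^3=42  48^4=6  48^5=20
  48^6=22  48^7=51  48^8=36  48^9=53  48^10=65  48^11=38
  48^12=15  48^13=50  48^14=55  48^15=27  48^16=23  48^17=32
  48^18=62  48^19=28  48^20=4  48^21=58  48^22=37  48^23=34
  48^24=24  48^25=13
So 48^25 ≡ 13 (mod 67), giving x = 25.

25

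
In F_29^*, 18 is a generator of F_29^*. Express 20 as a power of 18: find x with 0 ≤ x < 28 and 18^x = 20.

Successive powers of 18 modulo 29:
  18^0=1  18^1=18  18^2=5  18^3=3  18^4=25  18^5=15
  18^6=9  18^7=17  18^8=16  18^9=27  18^10=22  18^11=19
  18^12=23  18^13=8  18^14=28  18^15=11  18^16=24  18^17=26
  18^18=4  18^19=14  18^20=20
So 18^20 ≡ 20 (mod 29), giving x = 20.

20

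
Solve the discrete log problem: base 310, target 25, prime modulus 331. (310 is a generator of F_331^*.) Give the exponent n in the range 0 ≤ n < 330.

Baby-step giant-step with m = ceil(sqrt(330)) = 19.
Baby table (310^j mod 331 for j=0..18):
  0:1  1:310  2:110  3:7  4:184  5:108  6:49  7:295
  8:94  9:12  10:79  11:327  12:84  13:222  14:303  15:257
  16:230  17:135  18:144
Giant step factor: 310^(-19) ≡ 228 (mod 331).
Scan 25·228^i mod 331 for i = 0, 1, …:
  i=0: 25   i=1: 73   i=2: 94
Match at i=2, j=8: n = 2·19 + 8 = 46.

46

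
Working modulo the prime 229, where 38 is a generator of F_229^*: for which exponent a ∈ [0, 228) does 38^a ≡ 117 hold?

37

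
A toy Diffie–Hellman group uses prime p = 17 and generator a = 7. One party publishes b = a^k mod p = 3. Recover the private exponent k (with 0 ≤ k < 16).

3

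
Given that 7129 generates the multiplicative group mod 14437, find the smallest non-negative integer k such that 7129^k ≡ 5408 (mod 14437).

6251

Baby-step giant-step with m = ceil(sqrt(14436)) = 121.
Baby table (7129^j mod 14437 for j=0..120):
  0:1  1:7129  2:4401  3:3128  4:8784  5:7867  6:10535  7:2741
  8:7328  9:8246  10:12707  11:10465  12:9006  13:2435  14:5841  15:4181
  16:8381  17:7843  18:12683  19:12613  20:4441  21:13985  22:11580  23:3054
  24:970  25:14244  26:10055  27:2390  28:2650  29:8254  30:11991  31:2362
  32:5156  33:522  34:11029  35:1839  36:1435  37:8719  38:6466  39:13210
  40:1539  41:13848  42:2186  43:6471  44:5544  45:9107  46:614  47:2795
  48:2495  49:471  50:8375  51:8380  52:714  53:8282  54:9485  55:10094
  56:6118  57:1045  58:313  59:8079  60:5998  61:11785  62:6362  63:8081
  64:5819  65:6150  66:12618  67:11212  68:7116  69:12783  70:3663  71:11431
  72:9171  73:9323  74:10156  75:569  76:14041  77:6568  78:4081  79:2894
  80:853  81:3060  82:433  83:11776  84:14386  85:11783  86:6541  87:13716
  88:14000  89:3019  90:11321  91:4579  92:1634  93:12564  94:1608  95:454
  96:2678  97:5748  98:5286  99:3324  100:5679  101:4243  102:2832  103:6402
  104:4501  105:8615  106:1337  107:3053  108:8278  109:9843  110:6927  111:8043
  112:9220  113:12156  114:9250  115:9471  116:11347  117:2252  118:564  119:7270
  120:13437
Giant step factor: 7129^(-121) ≡ 9215 (mod 14437).
Scan 5408·9215^i mod 14437 for i = 0, 1, …:
  i=0: 5408   i=1: 12633   i=2: 7564   i=3: 424
  i=4: 9170   i=5: 1789   i=6: 13018   i=7: 3837
  i=8: 1742   i=9: 13023     …   i=50: 644
  i=51: 853
Match at i=51, j=80: k = 51·121 + 80 = 6251.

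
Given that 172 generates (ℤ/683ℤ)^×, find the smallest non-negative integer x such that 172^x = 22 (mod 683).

Baby-step giant-step with m = ceil(sqrt(682)) = 27.
Baby table (172^j mod 683 for j=0..26):
  0:1  1:172  2:215  3:98  4:464  5:580  6:42  7:394
  8:151  9:18  10:364  11:455  12:398  13:156  14:195  15:73
  16:262  17:669  18:324  19:405  20:677  21:334  22:76  23:95
  24:631  25:618  26:431
Giant step factor: 172^(-27) ≡ 232 (mod 683).
Scan 22·232^i mod 683 for i = 0, 1, …:
  i=0: 22   i=1: 323   i=2: 489   i=3: 70
  i=4: 531   i=5: 252   i=6: 409   i=7: 634
  i=8: 243   i=9: 370     …   i=17: 113
  i=18: 262
Match at i=18, j=16: x = 18·27 + 16 = 502.

502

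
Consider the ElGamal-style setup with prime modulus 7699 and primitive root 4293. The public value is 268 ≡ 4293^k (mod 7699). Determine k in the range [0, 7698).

Baby-step giant-step with m = ceil(sqrt(7698)) = 88.
Baby table (4293^j mod 7699 for j=0..87):
  0:1  1:4293  2:6142  3:6230  4:6763  5:630  6:2241  7:4562
  8:6109  9:3143  10:4251  11:2913  12:2333  13:6869  14:1447  15:6577
  16:2828  17:6980  18:632  19:3128  20:1448  21:3171  22:1271  23:5511
  24:7395  25:3758  26:3689  27:34  28:7380  29:955  30:3947  31:6671
  32:6022  33:6903  34:1128  35:7532  36:6775  37:5952  38:6654  39:2332
  40:2576  41:3004  42:347  43:3764  44:6350  45:6090  46:6265  47:3038
  48:28  49:4719  50:2598  51:5062  52:4588  53:2242  54:1156  55:4552
  56:1674  57:3315  58:3543  59:4574  60:3732  61:7556  62:2021  63:7079
  64:2194  65:2965  66:2298  67:2895  68:2049  69:4099  70:4792  71:328
  72:6886  73:5137  74:3205  75:952  76:6466  77:3643  78:2730  79:2012
  80:6937  81:809  82:788  83:3023  84:4924  85:4977  86:1536  87:3704
Giant step factor: 4293^(-88) ≡ 6931 (mod 7699).
Scan 268·6931^i mod 7699 for i = 0, 1, …:
  i=0: 268   i=1: 2049
Match at i=1, j=68: k = 1·88 + 68 = 156.

156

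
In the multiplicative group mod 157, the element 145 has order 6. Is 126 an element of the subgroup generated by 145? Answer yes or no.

no

⟨145⟩ has order 6; its elements mod 157 are {1, 12, 13, 144, 145, 156}.
126 is not in this set.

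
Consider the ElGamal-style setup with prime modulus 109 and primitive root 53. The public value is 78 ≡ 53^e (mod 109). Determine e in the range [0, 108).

Baby-step giant-step with m = ceil(sqrt(108)) = 11.
Baby table (53^j mod 109 for j=0..10):
  0:1  1:53  2:84  3:92  4:80  5:98  6:71  7:57
  8:78  9:101  10:12
Giant step factor: 53^(-11) ≡ 6 (mod 109).
Scan 78·6^i mod 109 for i = 0, 1, …:
  i=0: 78
Match at i=0, j=8: e = 0·11 + 8 = 8.

8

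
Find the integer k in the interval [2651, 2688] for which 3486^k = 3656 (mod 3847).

2670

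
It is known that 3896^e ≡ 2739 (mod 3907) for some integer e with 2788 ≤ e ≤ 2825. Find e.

2809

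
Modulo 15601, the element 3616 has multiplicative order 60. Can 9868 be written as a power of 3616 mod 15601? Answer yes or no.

no

9868 ∈ ⟨3616⟩ iff 9868^60 ≡ 1 (mod 15601), since |⟨3616⟩| = 60.
9868^60 mod 15601 = 2795.
Since 2795 ≠ 1, 9868 does not lie in the subgroup.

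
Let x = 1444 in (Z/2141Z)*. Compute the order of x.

107

The order of 1444 must divide p − 1 = 2140 = 2^2 · 5 · 107.
Divisors: 1, 2, 4, 5, 10, 20, 107, 214, 428, 535, 1070, 2140.
Check each in increasing order: 1444^1 ≡ 1444;  1444^2 ≡ 1943;  1444^4 ≡ 666;  1444^5 ≡ 395;  1444^10 ≡ 1873;  1444^20 ≡ 1171;  1444^107 ≡ 1.
Smallest exponent giving 1 is 107.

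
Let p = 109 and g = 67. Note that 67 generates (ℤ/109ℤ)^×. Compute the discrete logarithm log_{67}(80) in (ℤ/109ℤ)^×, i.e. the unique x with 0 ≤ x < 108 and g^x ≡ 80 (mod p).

68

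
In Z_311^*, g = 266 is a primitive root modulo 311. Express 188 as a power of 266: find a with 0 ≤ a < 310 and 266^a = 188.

Baby-step giant-step with m = ceil(sqrt(310)) = 18.
Baby table (266^j mod 311 for j=0..17):
  0:1  1:266  2:159  3:309  4:90  5:304  6:4  7:131
  8:14  9:303  10:49  11:283  12:16  13:213  14:56  15:279
  16:196  17:199
Giant step factor: 266^(-18) ≡ 277 (mod 311).
Scan 188·277^i mod 311 for i = 0, 1, …:
  i=0: 188   i=1: 139   i=2: 250   i=3: 208
  i=4: 81   i=5: 45   i=6: 25   i=7: 83
  i=8: 288   i=9: 160   i=10: 158   i=11: 226
  i=12: 91   i=13: 16
Match at i=13, j=12: a = 13·18 + 12 = 246.

246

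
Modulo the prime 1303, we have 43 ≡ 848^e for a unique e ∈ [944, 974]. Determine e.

957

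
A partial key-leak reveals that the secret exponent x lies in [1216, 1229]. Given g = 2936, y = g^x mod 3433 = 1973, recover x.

1219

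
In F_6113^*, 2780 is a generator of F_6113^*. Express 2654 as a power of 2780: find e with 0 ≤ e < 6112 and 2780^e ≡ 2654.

Baby-step giant-step with m = ceil(sqrt(6112)) = 79.
Baby table (2780^j mod 6113 for j=0..78):
  0:1  1:2780  2:1568  3:471  4:1198  5:4968  6:1773  7:1862
  8:4762  9:3715  10:2843  11:5544  12:1447  13:306  14:973  15:2994
  16:3527  17:5921  18:4184  19:4594  20:1263  21:2278  22:5885  23:1912
  24:3163  25:2646  26:1941  27:4314  28:5327  29:3374  30:2378  31:2687
  32:5887  33:1359  34:186  35:3588  36:4337  37:2024  38:2760  39:985
  40:5789  41:4004  42:5460  43:221  44:3080  45:4200  46:170  47:1899
  48:3701  49:601  50:1931  51:966  52:1873  53:4777  54:2624  55:1911
  56:383  57:1078  58:1470  59:3116  60:359  61:1601  62:516  63:4038
  64:2172  65:4629  66:755  67:2141  68:4031  69:1051  70:5879  71:3571
  72:5981  73:5933  74:866  75:5071  76:802  77:4428  78:4371
Giant step factor: 2780^(-79) ≡ 4725 (mod 6113).
Scan 2654·4725^i mod 6113 for i = 0, 1, …:
  i=0: 2654   i=1: 2387   i=2: 90   i=3: 3453
  i=4: 5941   i=5: 329   i=6: 1823   i=7: 458
  i=8: 48   i=9: 619     …   i=35: 5380
  i=36: 2646
Match at i=36, j=25: e = 36·79 + 25 = 2869.

2869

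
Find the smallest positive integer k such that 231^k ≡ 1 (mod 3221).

3220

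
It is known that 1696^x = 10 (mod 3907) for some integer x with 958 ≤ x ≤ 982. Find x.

974

Compute 1696^958 mod 3907 = 296, then multiply by 1696 repeatedly:
  1696^958=296  1696^959=1920  1696^960=1789  1696^961=2312  1696^962=2431
  1696^963=1091  1696^964=2325  1696^965=1037  1696^966=602  1696^967=1265
  1696^968=497  1696^969=2907  1696^970=3545  1696^971=3354  1696^972=3699
  1696^973=2769  1696^974=10
Found 10 at exponent 974.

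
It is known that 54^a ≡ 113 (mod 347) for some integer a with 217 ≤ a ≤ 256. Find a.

Compute 54^217 mod 347 = 106, then multiply by 54 repeatedly:
  54^217=106  54^218=172  54^219=266  54^220=137  54^221=111
  54^222=95  54^223=272  54^224=114  54^225=257  54^226=345
  54^227=239  54^228=67  54^229=148  54^230=11  54^231=247
  54^232=152  54^233=227  54^234=113
Found 113 at exponent 234.

234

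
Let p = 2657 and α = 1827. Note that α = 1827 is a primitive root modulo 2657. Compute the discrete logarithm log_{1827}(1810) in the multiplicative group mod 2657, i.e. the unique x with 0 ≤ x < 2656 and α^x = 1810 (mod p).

Baby-step giant-step with m = ceil(sqrt(2656)) = 52.
Baby table (1827^j mod 2657 for j=0..51):
  0:1  1:1827  2:737  3:2057  4:1141  5:1519  6:1305  7:906
  8:2608  9:815  10:1085  11:173  12:2545  13:2622  14:2480  15:775
  16:2401  17:2577  18:2632  19:2151  20:174  21:1715  22:702  23:1880
  24:1916  25:1263  26:1225  27:881  28:2102  29:989  30:143  31:875
  32:1768  33:1881  34:1086  35:2000  36:625  37:2022  38:964  39:2294
  40:1049  41:826  42:2583  43:309  44:1259  45:1888  46:590  47:1845
  48:1739  49:2038  50:969  51:801
Giant step factor: 1827^(-52) ≡ 1159 (mod 2657).
Scan 1810·1159^i mod 2657 for i = 0, 1, …:
  i=0: 1810   i=1: 1417   i=2: 277   i=3: 2203
  i=4: 2557   i=5: 1008   i=6: 1849   i=7: 1449
  i=8: 167   i=9: 2249     …   i=35: 1215
  i=36: 2632
Match at i=36, j=18: x = 36·52 + 18 = 1890.

1890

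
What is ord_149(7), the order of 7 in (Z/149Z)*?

74

The order of 7 must divide p − 1 = 148 = 2^2 · 37.
Divisors: 1, 2, 4, 37, 74, 148.
Check each in increasing order: 7^1 ≡ 7;  7^2 ≡ 49;  7^4 ≡ 17;  7^37 ≡ 148;  7^74 ≡ 1.
Smallest exponent giving 1 is 74.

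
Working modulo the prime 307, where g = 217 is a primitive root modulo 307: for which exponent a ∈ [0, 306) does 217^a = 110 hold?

200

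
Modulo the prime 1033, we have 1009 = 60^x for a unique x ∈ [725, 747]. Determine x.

Compute 60^725 mod 1033 = 528, then multiply by 60 repeatedly:
  60^725=528  60^726=690  60^727=80  60^728=668  60^729=826
  60^730=1009
Found 1009 at exponent 730.

730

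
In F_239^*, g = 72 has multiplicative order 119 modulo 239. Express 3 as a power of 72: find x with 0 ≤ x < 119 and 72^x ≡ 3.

69

Baby-step giant-step with m = ceil(sqrt(119)) = 11.
Baby table (72^j mod 239 for j=0..10):
  0:1  1:72  2:165  3:169  4:218  5:161  6:120  7:36
  8:202  9:204  10:109
Giant step factor: 72^(-11) ≡ 49 (mod 239).
Scan 3·49^i mod 239 for i = 0, 1, …:
  i=0: 3   i=1: 147   i=2: 33   i=3: 183
  i=4: 124   i=5: 101   i=6: 169
Match at i=6, j=3: x = 6·11 + 3 = 69.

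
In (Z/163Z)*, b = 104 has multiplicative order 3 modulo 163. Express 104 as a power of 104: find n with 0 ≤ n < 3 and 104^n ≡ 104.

1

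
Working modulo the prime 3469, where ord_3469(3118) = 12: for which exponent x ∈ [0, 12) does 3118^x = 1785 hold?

4

Successive powers of 3118 modulo 3469:
  3118^0=1  3118^1=3118  3118^2=1786  3118^3=1003  3118^4=1785
So 3118^4 ≡ 1785 (mod 3469), giving x = 4.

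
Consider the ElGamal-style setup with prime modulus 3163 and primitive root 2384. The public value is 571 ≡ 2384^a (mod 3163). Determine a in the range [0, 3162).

1444

Baby-step giant-step with m = ceil(sqrt(3162)) = 57.
Baby table (2384^j mod 3163 for j=0..56):
  0:1  1:2384  2:2708  3:189  4:1430  5:2569  6:928  7:1415
  8:1602  9:1427  10:1743  11:2293  12:848  13:475  14:46  15:2122
  16:1211  17:2368  18:2520  19:1143  20:1569  21:1830  22:943  23:2382
  24:1103  25:1099  26:1052  27:2872  28:2116  29:2722  30:1935  31:1386
  32:2052  33:1970  34:2588  35:1942  36:2259  37:2030  38:130  39:3109
  40:947  41:2429  42:2446  43:1855  44:446  45:496  46:2665  47:2056
  48:2017  49:768  50:2698  51:1653  52:2817  53:679  54:2443  55:1029
  56:1811
Giant step factor: 2384^(-57) ≡ 2272 (mod 3163).
Scan 571·2272^i mod 3163 for i = 0, 1, …:
  i=0: 571   i=1: 482   i=2: 706   i=3: 391
  i=4: 2712   i=5: 140   i=6: 1780   i=7: 1846
  i=8: 3137   i=9: 1025     …   i=24: 1085
  i=25: 1143
Match at i=25, j=19: a = 25·57 + 19 = 1444.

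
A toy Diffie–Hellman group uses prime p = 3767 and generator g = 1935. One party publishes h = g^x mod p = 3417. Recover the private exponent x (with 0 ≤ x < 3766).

332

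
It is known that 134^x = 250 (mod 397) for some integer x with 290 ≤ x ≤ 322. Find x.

294

Compute 134^290 mod 397 = 350, then multiply by 134 repeatedly:
  134^290=350  134^291=54  134^292=90  134^293=150  134^294=250
Found 250 at exponent 294.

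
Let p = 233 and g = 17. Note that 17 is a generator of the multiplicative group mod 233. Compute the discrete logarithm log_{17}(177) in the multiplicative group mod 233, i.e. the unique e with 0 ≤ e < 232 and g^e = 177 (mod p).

Baby-step giant-step with m = ceil(sqrt(232)) = 16.
Baby table (17^j mod 233 for j=0..15):
  0:1  1:17  2:56  3:20  4:107  5:188  6:167  7:43
  8:32  9:78  10:161  11:174  12:162  13:191  14:218  15:211
Giant step factor: 17^(-16) ≡ 38 (mod 233).
Scan 177·38^i mod 233 for i = 0, 1, …:
  i=0: 177   i=1: 202   i=2: 220   i=3: 205
  i=4: 101   i=5: 110   i=6: 219   i=7: 167
Match at i=7, j=6: e = 7·16 + 6 = 118.

118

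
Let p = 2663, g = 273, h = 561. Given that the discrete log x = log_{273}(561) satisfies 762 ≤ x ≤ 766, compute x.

762

Compute 273^762 mod 2663 = 561, then multiply by 273 repeatedly:
  273^762=561
Found 561 at exponent 762.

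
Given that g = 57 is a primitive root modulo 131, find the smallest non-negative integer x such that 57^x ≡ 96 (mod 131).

Baby-step giant-step with m = ceil(sqrt(130)) = 12.
Baby table (57^j mod 131 for j=0..11):
  0:1  1:57  2:105  3:90  4:21  5:18  6:109  7:56
  8:48  9:116  10:62  11:128
Giant step factor: 57^(-12) ≡ 36 (mod 131).
Scan 96·36^i mod 131 for i = 0, 1, …:
  i=0: 96   i=1: 50   i=2: 97   i=3: 86
  i=4: 83   i=5: 106   i=6: 17   i=7: 88
  i=8: 24   i=9: 78   i=10: 57
Match at i=10, j=1: x = 10·12 + 1 = 121.

121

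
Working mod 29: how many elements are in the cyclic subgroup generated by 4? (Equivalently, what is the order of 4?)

14

The order of 4 must divide p − 1 = 28 = 2^2 · 7.
Divisors: 1, 2, 4, 7, 14, 28.
Check each in increasing order: 4^1 ≡ 4;  4^2 ≡ 16;  4^4 ≡ 24;  4^7 ≡ 28;  4^14 ≡ 1.
Smallest exponent giving 1 is 14.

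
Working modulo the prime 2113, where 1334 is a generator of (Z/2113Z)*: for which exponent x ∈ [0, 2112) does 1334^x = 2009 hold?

1711

Baby-step giant-step with m = ceil(sqrt(2112)) = 46.
Baby table (1334^j mod 2113 for j=0..45):
  0:1  1:1334  2:410  3:1786  4:1173  5:1162  6:1279  7:995
  8:366  9:141  10:37  11:759  12:379  13:579  14:1141  15:734
  16:837  17:894  18:864  19:991  20:1369  21:614  22:1345  23:293
  24:2070  25:1802  26:1387  27:1383  28:273  29:746  30:2054  31:1588
  32:1166  33:276  34:522  35:1171  36:607  37:459  38:1649  39:133
  40:2043  41:1705  42:882  43:1760  44:297  45:1067
Giant step factor: 1334^(-46) ≡ 1167 (mod 2113).
Scan 2009·1167^i mod 2113 for i = 0, 1, …:
  i=0: 2009   i=1: 1186   i=2: 47   i=3: 2024
  i=4: 1787   i=5: 2011   i=6: 1407   i=7: 168
  i=8: 1660   i=9: 1712     …   i=36: 1445
  i=37: 141
Match at i=37, j=9: x = 37·46 + 9 = 1711.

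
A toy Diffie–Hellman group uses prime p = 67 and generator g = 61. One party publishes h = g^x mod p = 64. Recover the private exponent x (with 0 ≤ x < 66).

Baby-step giant-step with m = ceil(sqrt(66)) = 9.
Baby table (61^j mod 67 for j=0..8):
  0:1  1:61  2:36  3:52  4:23  5:63  6:24  7:57
  8:60
Giant step factor: 61^(-9) ≡ 8 (mod 67).
Scan 64·8^i mod 67 for i = 0, 1, …:
  i=0: 64   i=1: 43   i=2: 9   i=3: 5
  i=4: 40   i=5: 52
Match at i=5, j=3: x = 5·9 + 3 = 48.

48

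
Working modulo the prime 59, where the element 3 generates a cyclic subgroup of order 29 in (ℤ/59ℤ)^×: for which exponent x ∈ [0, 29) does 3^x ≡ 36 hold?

9

Successive powers of 3 modulo 59:
  3^0=1  3^1=3  3^2=9  3^3=27  3^4=22  3^5=7
  3^6=21  3^7=4  3^8=12  3^9=36
So 3^9 ≡ 36 (mod 59), giving x = 9.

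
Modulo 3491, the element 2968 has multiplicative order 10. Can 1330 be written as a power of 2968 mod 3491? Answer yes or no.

⟨2968⟩ has order 10; its elements mod 3491 are {1, 267, 523, 1231, 1469, 2022, 2260, 2968, 3224, 3490}.
1330 is not in this set.

no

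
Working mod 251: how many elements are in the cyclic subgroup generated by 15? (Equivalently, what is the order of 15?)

The order of 15 must divide p − 1 = 250 = 2 · 5^3.
Divisors: 1, 2, 5, 10, 25, 50, 125, 250.
Check each in increasing order: 15^1 ≡ 15;  15^2 ≡ 225;  15^5 ≡ 100;  15^10 ≡ 211;  15^25 ≡ 113;  15^50 ≡ 219;  15^125 ≡ 1.
Smallest exponent giving 1 is 125.

125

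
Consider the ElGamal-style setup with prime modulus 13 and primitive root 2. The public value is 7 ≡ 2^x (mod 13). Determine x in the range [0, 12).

11

Successive powers of 2 modulo 13:
  2^0=1  2^1=2  2^2=4  2^3=8  2^4=3  2^5=6
  2^6=12  2^7=11  2^8=9  2^9=5  2^10=10  2^11=7
So 2^11 ≡ 7 (mod 13), giving x = 11.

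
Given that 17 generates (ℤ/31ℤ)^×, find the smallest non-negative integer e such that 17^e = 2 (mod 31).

12

Successive powers of 17 modulo 31:
  17^0=1  17^1=17  17^2=10  17^3=15  17^4=7  17^5=26
  17^6=8  17^7=12  17^8=18  17^9=27  17^10=25  17^11=22
  17^12=2
So 17^12 ≡ 2 (mod 31), giving e = 12.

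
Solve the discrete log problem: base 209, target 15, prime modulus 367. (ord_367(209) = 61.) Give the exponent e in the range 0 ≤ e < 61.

20

Successive powers of 209 modulo 367:
  209^0=1  209^1=209  209^2=8  209^3=204  209^4=64  209^5=164
  209^6=145  209^7=211  209^8=59  209^9=220  209^10=105  209^11=292
  209^12=106  209^13=134  209^14=114  209^15=338  209^16=178  209^17=135
  209^18=323  209^19=346  209^20=15
So 209^20 ≡ 15 (mod 367), giving e = 20.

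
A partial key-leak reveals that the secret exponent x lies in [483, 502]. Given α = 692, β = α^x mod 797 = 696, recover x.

485

Compute 692^483 mod 797 = 606, then multiply by 692 repeatedly:
  692^483=606  692^484=130  692^485=696
Found 696 at exponent 485.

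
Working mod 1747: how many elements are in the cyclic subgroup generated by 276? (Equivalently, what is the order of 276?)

1746

The order of 276 must divide p − 1 = 1746 = 2 · 3^2 · 97.
Divisors: 1, 2, 3, 6, 9, 18, 97, 194, 291, 582, 873, 1746.
Check each in increasing order: 276^1 ≡ 276;  276^2 ≡ 1055;  276^3 ≡ 1178;  276^6 ≡ 566;  276^9 ≡ 1141;  276^18 ≡ 366;  276^97 ≡ 884;  276^194 ≡ 547;  276^291 ≡ 1376;  276^582 ≡ 1375;  276^873 ≡ 1746;  276^1746 ≡ 1.
Smallest exponent giving 1 is 1746.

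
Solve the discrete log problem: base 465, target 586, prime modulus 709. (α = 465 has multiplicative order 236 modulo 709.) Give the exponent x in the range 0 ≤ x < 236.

125

Baby-step giant-step with m = ceil(sqrt(236)) = 16.
Baby table (465^j mod 709 for j=0..15):
  0:1  1:465  2:689  3:626  4:400  5:242  6:508  7:123
  8:475  9:376  10:426  11:279  12:697  13:92  14:240  15:287
Giant step factor: 465^(-16) ≡ 87 (mod 709).
Scan 586·87^i mod 709 for i = 0, 1, …:
  i=0: 586   i=1: 643   i=2: 639   i=3: 291
  i=4: 502   i=5: 425   i=6: 107   i=7: 92
Match at i=7, j=13: x = 7·16 + 13 = 125.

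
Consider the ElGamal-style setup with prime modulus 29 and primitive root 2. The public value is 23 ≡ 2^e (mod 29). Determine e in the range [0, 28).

20

Successive powers of 2 modulo 29:
  2^0=1  2^1=2  2^2=4  2^3=8  2^4=16  2^5=3
  2^6=6  2^7=12  2^8=24  2^9=19  2^10=9  2^11=18
  2^12=7  2^13=14  2^14=28  2^15=27  2^16=25  2^17=21
  2^18=13  2^19=26  2^20=23
So 2^20 ≡ 23 (mod 29), giving e = 20.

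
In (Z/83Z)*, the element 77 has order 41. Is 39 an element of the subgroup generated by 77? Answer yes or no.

39 ∈ ⟨77⟩ iff 39^41 ≡ 1 (mod 83), since |⟨77⟩| = 41.
39^41 mod 83 = 82.
Since 82 ≠ 1, 39 does not lie in the subgroup.

no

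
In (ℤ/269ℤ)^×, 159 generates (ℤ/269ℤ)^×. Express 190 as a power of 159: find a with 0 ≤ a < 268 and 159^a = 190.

200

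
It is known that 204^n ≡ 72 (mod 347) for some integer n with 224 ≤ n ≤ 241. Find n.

235

Compute 204^224 mod 347 = 249, then multiply by 204 repeatedly:
  204^224=249  204^225=134  204^226=270  204^227=254  204^228=113
  204^229=150  204^230=64  204^231=217  204^232=199  204^233=344
  204^234=82  204^235=72
Found 72 at exponent 235.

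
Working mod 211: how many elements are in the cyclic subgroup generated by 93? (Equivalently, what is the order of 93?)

The order of 93 must divide p − 1 = 210 = 2 · 3 · 5 · 7.
Divisors: 1, 2, 3, 5, 6, 7, 10, 14, 15, 21, 30, 35, 42, 70, 105, 210.
Check each in increasing order: 93^1 ≡ 93;  93^2 ≡ 209;  93^3 ≡ 25;  93^5 ≡ 161;  93^6 ≡ 203;  93^7 ≡ 100;  93^10 ≡ 179;  93^14 ≡ 83;  93^15 ≡ 123;  93^21 ≡ 71;  93^30 ≡ 148;  93^35 ≡ 196;  93^42 ≡ 188;  93^70 ≡ 14;  93^105 ≡ 1.
Smallest exponent giving 1 is 105.

105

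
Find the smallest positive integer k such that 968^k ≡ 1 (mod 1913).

The order of 968 must divide p − 1 = 1912 = 2^3 · 239.
Divisors: 1, 2, 4, 8, 239, 478, 956, 1912.
Check each in increasing order: 968^1 ≡ 968;  968^2 ≡ 1567;  968^4 ≡ 1110;  968^8 ≡ 128;  968^239 ≡ 712;  968^478 ≡ 1912;  968^956 ≡ 1.
Smallest exponent giving 1 is 956.

956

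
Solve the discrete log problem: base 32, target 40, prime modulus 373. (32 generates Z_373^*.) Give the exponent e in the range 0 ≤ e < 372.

332

Baby-step giant-step with m = ceil(sqrt(372)) = 20.
Baby table (32^j mod 373 for j=0..19):
  0:1  1:32  2:278  3:317  4:73  5:98  6:152  7:15
  8:107  9:67  10:279  11:349  12:351  13:42  14:225  15:113
  16:259  17:82  18:13  19:43
Giant step factor: 32^(-20) ≡ 209 (mod 373).
Scan 40·209^i mod 373 for i = 0, 1, …:
  i=0: 40   i=1: 154   i=2: 108   i=3: 192
  i=4: 217   i=5: 220   i=6: 101   i=7: 221
  i=8: 310   i=9: 261     …   i=15: 314
  i=16: 351
Match at i=16, j=12: e = 16·20 + 12 = 332.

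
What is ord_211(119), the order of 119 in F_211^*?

105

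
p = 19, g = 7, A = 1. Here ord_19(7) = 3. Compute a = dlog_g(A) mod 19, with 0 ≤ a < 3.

0

Successive powers of 7 modulo 19:
  7^0=1
So 7^0 ≡ 1 (mod 19), giving a = 0.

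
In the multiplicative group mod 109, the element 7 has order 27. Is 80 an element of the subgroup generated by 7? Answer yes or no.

yes

80 ∈ ⟨7⟩ iff 80^27 ≡ 1 (mod 109), since |⟨7⟩| = 27.
80^27 mod 109 = 1.
Since 1 = 1, 80 lies in the subgroup.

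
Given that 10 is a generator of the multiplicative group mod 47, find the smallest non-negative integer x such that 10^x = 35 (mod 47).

9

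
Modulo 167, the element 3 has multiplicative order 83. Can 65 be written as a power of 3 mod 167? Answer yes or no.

yes

65 ∈ ⟨3⟩ iff 65^83 ≡ 1 (mod 167), since |⟨3⟩| = 83.
65^83 mod 167 = 1.
Since 1 = 1, 65 lies in the subgroup.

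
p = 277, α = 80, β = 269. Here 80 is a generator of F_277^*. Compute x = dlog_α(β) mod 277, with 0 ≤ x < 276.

135

Baby-step giant-step with m = ceil(sqrt(276)) = 17.
Baby table (80^j mod 277 for j=0..16):
  0:1  1:80  2:29  3:104  4:10  5:246  6:13  7:209
  8:100  9:244  10:130  11:151  12:169  13:224  14:192  15:125
  16:28
Giant step factor: 80^(-17) ≡ 127 (mod 277).
Scan 269·127^i mod 277 for i = 0, 1, …:
  i=0: 269   i=1: 92   i=2: 50   i=3: 256
  i=4: 103   i=5: 62   i=6: 118   i=7: 28
Match at i=7, j=16: x = 7·17 + 16 = 135.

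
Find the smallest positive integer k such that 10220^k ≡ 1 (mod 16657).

The order of 10220 must divide p − 1 = 16656 = 2^4 · 3 · 347.
Divisors: 1, 2, 3, 4, 6, 8, 12, 16, 24, 48, 347, 694, 1041, 1388, 2082, 2776, 4164, 5552, 8328, 16656.
Check each in increasing order: 10220^1 ≡ 10220;  10220^2 ≡ 9010;  10220^3 ≡ 2304;  10220^4 ≡ 10539;  10220^6 ≡ 11490;  10220^8 ≡ 1645;  10220^12 ≡ 13375;  10220^16 ≡ 7591;  10220^24 ≡ 11102;  10220^48 ≡ 9261;  10220^347 ≡ 3924;  10220^694 ≡ 6708;  10220^1041 ≡ 4132;  10220^1388 ≡ 6707;  10220^2082 ≡ 16656;  10220^2776 ≡ 9949;  10220^4164 ≡ 1.
Smallest exponent giving 1 is 4164.

4164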